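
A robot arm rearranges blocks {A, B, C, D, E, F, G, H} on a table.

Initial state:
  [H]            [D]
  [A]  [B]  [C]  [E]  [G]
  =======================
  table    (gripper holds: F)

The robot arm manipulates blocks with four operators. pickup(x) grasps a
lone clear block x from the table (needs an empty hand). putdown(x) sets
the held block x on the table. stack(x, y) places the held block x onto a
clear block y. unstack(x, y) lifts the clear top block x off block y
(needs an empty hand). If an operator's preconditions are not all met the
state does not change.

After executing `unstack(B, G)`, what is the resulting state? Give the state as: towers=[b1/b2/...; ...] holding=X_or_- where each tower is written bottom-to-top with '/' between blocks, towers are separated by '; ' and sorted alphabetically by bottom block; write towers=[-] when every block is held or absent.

before: towers=[A/H; B; C; E/D; G] holding=F
pre[unstack(B, G)]: on(B,G) no, clear(B) yes, handempty no
on(B,G), handempty unmet → unstack(B, G) is a no-op
after:  towers=[A/H; B; C; E/D; G] holding=F

towers=[A/H; B; C; E/D; G] holding=F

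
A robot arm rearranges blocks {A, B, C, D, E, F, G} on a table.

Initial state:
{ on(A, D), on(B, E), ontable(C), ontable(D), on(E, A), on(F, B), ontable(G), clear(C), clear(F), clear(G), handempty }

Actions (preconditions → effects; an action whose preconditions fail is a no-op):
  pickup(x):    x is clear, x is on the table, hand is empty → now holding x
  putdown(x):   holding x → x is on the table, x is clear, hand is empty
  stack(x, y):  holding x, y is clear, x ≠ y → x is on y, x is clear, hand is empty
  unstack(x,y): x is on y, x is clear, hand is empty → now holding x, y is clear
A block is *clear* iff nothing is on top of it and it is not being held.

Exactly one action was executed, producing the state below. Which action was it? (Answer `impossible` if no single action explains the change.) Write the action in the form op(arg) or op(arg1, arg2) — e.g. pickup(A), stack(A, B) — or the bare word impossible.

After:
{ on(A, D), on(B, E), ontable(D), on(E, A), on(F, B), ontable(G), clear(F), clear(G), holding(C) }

target: towers=[D/A/E/B/F; G] holding=C
     unstack(F, B) → towers=[C; D/A/E/B; G] holding=F
         pickup(G) → towers=[C; D/A/E/B/F] holding=G
         pickup(C) → towers=[D/A/E/B/F; G] holding=C  ← match

pickup(C)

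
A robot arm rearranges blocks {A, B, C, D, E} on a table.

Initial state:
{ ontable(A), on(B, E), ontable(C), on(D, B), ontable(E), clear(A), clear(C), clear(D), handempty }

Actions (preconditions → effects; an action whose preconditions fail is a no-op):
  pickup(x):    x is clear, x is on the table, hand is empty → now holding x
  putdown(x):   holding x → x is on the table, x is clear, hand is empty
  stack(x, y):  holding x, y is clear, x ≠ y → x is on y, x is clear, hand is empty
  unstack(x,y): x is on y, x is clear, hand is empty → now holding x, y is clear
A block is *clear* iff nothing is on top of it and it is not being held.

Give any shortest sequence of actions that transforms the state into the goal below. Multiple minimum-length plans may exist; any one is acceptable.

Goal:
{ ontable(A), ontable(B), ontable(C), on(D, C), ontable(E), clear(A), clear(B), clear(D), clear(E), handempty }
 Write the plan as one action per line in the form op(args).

unstack(D, B)
stack(D, C)
unstack(B, E)
putdown(B)

step 1 (unstack(D, B)): towers=[A; C; E/B] holding=D
step 2 (stack(D, C)): towers=[A; C/D; E/B] holding=-
step 3 (unstack(B, E)): towers=[A; C/D; E] holding=B
step 4 (putdown(B)): towers=[A; B; C/D; E] holding=-
goal check: towers=[A; B; C/D; E] holding=- — reached (length 4, optimal by BFS)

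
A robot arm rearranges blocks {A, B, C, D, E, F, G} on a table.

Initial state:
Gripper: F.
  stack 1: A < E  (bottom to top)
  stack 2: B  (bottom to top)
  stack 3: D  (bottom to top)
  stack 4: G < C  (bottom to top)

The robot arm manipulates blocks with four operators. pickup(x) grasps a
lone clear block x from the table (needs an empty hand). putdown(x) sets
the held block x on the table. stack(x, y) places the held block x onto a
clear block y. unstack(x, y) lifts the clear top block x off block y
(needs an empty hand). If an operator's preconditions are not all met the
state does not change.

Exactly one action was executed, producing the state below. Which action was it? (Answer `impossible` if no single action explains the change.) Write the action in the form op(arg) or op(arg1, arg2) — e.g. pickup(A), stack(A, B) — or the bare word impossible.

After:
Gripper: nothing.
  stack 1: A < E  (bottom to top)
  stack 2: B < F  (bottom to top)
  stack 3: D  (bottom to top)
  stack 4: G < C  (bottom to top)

target: towers=[A/E; B/F; D; G/C] holding=-
        putdown(F) → towers=[A/E; B; D; F; G/C] holding=-
       stack(F, B) → towers=[A/E; B/F; D; G/C] holding=-  ← match
       stack(F, D) → towers=[A/E; B; D/F; G/C] holding=-
       stack(F, E) → towers=[A/E/F; B; D; G/C] holding=-
       stack(F, C) → towers=[A/E; B; D; G/C/F] holding=-

stack(F, B)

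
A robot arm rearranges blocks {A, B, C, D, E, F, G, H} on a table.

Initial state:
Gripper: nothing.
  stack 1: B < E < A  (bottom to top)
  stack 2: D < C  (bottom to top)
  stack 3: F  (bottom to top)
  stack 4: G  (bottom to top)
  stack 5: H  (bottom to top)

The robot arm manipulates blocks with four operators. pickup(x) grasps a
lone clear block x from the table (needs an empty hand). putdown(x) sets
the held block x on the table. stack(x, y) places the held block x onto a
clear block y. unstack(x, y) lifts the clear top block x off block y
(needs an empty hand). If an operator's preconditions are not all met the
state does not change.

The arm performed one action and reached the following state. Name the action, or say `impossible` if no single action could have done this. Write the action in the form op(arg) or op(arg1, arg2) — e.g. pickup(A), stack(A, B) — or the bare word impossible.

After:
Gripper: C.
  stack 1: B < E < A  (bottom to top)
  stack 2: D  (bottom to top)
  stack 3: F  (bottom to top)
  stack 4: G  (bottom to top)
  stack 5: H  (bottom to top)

target: towers=[B/E/A; D; F; G; H] holding=C
         pickup(G) → towers=[B/E/A; D/C; F; H] holding=G
     unstack(A, E) → towers=[B/E; D/C; F; G; H] holding=A
         pickup(H) → towers=[B/E/A; D/C; F; G] holding=H
         pickup(F) → towers=[B/E/A; D/C; G; H] holding=F
     unstack(C, D) → towers=[B/E/A; D; F; G; H] holding=C  ← match

unstack(C, D)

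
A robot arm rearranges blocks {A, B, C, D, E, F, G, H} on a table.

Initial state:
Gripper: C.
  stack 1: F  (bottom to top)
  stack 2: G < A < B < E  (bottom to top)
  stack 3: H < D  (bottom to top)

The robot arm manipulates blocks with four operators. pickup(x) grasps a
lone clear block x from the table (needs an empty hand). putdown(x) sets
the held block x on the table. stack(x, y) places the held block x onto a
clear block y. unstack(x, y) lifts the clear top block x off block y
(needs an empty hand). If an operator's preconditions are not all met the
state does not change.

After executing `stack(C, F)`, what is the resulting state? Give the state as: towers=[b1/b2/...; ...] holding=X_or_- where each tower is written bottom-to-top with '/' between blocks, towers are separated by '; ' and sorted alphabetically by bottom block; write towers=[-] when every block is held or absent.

before: towers=[F; G/A/B/E; H/D] holding=C
pre[stack(C, F)]: holding(C) ok, clear(F) ok, C≠F ok
all met → apply stack(C, F)
after:  towers=[F/C; G/A/B/E; H/D] holding=-

towers=[F/C; G/A/B/E; H/D] holding=-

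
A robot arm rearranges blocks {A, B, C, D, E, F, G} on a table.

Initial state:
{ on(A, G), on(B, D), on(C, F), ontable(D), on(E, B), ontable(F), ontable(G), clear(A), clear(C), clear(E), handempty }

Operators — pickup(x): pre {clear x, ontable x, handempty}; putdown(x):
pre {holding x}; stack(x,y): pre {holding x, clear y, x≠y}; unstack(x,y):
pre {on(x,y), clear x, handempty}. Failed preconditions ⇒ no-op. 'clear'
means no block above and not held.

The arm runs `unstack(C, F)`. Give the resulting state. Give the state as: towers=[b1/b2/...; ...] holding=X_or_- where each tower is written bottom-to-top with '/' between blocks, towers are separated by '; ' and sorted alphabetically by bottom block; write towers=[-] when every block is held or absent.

towers=[D/B/E; F; G/A] holding=C

before: towers=[D/B/E; F/C; G/A] holding=-
pre[unstack(C, F)]: on(C,F) yes, clear(C) yes, handempty yes
all met → apply unstack(C, F)
after:  towers=[D/B/E; F; G/A] holding=C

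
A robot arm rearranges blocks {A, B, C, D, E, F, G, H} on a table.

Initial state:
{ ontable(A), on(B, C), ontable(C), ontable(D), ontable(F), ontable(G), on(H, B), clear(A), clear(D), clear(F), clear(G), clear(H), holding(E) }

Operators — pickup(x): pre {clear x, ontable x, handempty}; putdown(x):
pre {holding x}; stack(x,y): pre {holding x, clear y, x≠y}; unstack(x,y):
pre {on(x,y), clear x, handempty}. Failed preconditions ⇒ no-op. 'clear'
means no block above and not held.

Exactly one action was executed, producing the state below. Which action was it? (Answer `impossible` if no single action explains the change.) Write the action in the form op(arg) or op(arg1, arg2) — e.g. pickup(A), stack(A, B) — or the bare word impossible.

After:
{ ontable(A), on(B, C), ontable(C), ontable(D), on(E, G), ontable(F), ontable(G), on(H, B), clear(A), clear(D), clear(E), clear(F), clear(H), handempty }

stack(E, G)

target: towers=[A; C/B/H; D; F; G/E] holding=-
        putdown(E) → towers=[A; C/B/H; D; E; F; G] holding=-
       stack(E, G) → towers=[A; C/B/H; D; F; G/E] holding=-  ← match
       stack(E, A) → towers=[A/E; C/B/H; D; F; G] holding=-
       stack(E, H) → towers=[A; C/B/H/E; D; F; G] holding=-
       stack(E, F) → towers=[A; C/B/H; D; F/E; G] holding=-
       stack(E, D) → towers=[A; C/B/H; D/E; F; G] holding=-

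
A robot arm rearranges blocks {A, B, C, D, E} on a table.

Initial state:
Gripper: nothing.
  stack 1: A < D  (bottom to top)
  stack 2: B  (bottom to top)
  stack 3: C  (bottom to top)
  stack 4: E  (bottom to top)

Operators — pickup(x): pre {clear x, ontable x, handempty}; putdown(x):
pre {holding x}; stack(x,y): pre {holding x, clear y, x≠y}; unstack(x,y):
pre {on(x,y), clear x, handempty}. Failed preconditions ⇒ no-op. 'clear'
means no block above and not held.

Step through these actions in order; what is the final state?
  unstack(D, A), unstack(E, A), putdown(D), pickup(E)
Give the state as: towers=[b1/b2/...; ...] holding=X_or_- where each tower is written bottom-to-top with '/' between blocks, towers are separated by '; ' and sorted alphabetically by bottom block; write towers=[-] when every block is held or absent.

towers=[A; B; C; D] holding=E

step 1 (unstack(D, A)): towers=[A; B; C; E] holding=D
step 2 (unstack(E, A)) [no-op]: towers=[A; B; C; E] holding=D
step 3 (putdown(D)): towers=[A; B; C; D; E] holding=-
step 4 (pickup(E)): towers=[A; B; C; D] holding=E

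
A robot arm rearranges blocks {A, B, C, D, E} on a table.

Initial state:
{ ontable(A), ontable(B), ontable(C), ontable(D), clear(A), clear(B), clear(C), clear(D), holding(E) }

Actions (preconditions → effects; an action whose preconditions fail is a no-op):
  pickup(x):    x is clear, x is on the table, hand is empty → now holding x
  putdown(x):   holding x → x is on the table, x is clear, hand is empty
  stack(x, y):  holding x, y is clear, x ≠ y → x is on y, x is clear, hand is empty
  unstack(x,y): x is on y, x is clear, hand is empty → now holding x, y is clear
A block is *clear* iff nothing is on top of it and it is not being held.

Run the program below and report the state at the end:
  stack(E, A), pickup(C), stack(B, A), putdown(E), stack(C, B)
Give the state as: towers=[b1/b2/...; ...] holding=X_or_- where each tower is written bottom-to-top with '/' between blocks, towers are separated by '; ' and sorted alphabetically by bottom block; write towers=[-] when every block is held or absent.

towers=[A/E; B/C; D] holding=-

step 1 (stack(E, A)): towers=[A/E; B; C; D] holding=-
step 2 (pickup(C)): towers=[A/E; B; D] holding=C
step 3 (stack(B, A)) [no-op]: towers=[A/E; B; D] holding=C
step 4 (putdown(E)) [no-op]: towers=[A/E; B; D] holding=C
step 5 (stack(C, B)): towers=[A/E; B/C; D] holding=-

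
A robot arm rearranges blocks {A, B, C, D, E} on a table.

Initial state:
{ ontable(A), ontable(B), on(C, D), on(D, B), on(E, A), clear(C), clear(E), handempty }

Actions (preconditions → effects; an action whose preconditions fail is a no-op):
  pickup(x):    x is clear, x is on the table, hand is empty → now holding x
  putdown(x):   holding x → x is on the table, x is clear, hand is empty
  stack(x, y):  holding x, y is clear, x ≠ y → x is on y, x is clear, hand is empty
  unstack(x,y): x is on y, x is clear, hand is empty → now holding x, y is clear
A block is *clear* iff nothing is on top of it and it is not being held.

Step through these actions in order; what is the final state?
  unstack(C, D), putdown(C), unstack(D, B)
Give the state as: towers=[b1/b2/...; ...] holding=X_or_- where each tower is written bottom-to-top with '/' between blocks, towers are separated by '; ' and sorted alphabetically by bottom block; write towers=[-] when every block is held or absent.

step 1 (unstack(C, D)): towers=[A/E; B/D] holding=C
step 2 (putdown(C)): towers=[A/E; B/D; C] holding=-
step 3 (unstack(D, B)): towers=[A/E; B; C] holding=D

towers=[A/E; B; C] holding=D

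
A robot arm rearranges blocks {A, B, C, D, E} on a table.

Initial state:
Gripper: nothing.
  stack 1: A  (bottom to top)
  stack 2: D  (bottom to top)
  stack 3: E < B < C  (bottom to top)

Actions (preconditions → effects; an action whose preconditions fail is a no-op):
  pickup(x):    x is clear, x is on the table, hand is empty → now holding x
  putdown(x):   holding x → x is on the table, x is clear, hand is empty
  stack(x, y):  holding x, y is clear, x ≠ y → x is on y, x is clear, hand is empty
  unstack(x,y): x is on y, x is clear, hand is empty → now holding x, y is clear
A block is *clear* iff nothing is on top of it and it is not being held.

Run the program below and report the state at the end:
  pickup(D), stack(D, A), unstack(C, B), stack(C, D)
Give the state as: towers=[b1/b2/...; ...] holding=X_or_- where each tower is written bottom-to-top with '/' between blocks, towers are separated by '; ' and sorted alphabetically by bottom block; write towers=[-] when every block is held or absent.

towers=[A/D/C; E/B] holding=-

step 1 (pickup(D)): towers=[A; E/B/C] holding=D
step 2 (stack(D, A)): towers=[A/D; E/B/C] holding=-
step 3 (unstack(C, B)): towers=[A/D; E/B] holding=C
step 4 (stack(C, D)): towers=[A/D/C; E/B] holding=-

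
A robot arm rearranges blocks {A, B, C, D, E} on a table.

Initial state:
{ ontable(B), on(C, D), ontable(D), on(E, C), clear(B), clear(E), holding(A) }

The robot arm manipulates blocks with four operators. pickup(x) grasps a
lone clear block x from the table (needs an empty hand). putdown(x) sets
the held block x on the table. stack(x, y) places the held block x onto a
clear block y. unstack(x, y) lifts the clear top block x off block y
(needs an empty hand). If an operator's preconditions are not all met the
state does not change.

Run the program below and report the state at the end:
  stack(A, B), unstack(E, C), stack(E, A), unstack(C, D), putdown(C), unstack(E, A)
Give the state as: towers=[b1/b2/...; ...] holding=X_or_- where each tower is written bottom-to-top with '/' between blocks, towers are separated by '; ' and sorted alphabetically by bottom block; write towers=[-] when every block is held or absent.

towers=[B/A; C; D] holding=E

step 1 (stack(A, B)): towers=[B/A; D/C/E] holding=-
step 2 (unstack(E, C)): towers=[B/A; D/C] holding=E
step 3 (stack(E, A)): towers=[B/A/E; D/C] holding=-
step 4 (unstack(C, D)): towers=[B/A/E; D] holding=C
step 5 (putdown(C)): towers=[B/A/E; C; D] holding=-
step 6 (unstack(E, A)): towers=[B/A; C; D] holding=E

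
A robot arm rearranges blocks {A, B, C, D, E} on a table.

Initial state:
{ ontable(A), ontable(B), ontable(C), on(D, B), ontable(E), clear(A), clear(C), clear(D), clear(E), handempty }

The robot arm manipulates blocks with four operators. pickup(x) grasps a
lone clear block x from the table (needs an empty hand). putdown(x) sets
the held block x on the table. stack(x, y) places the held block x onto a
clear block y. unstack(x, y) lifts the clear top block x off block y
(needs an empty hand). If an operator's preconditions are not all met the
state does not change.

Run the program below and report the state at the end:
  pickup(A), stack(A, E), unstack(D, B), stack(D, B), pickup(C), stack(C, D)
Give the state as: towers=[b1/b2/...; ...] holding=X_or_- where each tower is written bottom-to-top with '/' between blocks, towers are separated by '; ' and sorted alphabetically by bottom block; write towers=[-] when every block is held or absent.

towers=[B/D/C; E/A] holding=-

step 1 (pickup(A)): towers=[B/D; C; E] holding=A
step 2 (stack(A, E)): towers=[B/D; C; E/A] holding=-
step 3 (unstack(D, B)): towers=[B; C; E/A] holding=D
step 4 (stack(D, B)): towers=[B/D; C; E/A] holding=-
step 5 (pickup(C)): towers=[B/D; E/A] holding=C
step 6 (stack(C, D)): towers=[B/D/C; E/A] holding=-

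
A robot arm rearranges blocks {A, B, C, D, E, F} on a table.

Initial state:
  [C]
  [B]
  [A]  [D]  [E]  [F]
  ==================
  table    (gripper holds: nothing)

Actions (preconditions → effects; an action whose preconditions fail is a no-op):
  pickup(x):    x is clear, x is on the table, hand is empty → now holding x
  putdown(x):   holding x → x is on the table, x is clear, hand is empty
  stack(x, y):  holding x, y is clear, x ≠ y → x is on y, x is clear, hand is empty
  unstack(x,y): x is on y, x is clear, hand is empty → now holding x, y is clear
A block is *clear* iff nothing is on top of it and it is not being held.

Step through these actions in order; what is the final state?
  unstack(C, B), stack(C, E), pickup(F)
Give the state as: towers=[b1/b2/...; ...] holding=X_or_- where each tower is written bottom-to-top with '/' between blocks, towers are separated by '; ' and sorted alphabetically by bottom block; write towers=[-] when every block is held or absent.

towers=[A/B; D; E/C] holding=F

step 1 (unstack(C, B)): towers=[A/B; D; E; F] holding=C
step 2 (stack(C, E)): towers=[A/B; D; E/C; F] holding=-
step 3 (pickup(F)): towers=[A/B; D; E/C] holding=F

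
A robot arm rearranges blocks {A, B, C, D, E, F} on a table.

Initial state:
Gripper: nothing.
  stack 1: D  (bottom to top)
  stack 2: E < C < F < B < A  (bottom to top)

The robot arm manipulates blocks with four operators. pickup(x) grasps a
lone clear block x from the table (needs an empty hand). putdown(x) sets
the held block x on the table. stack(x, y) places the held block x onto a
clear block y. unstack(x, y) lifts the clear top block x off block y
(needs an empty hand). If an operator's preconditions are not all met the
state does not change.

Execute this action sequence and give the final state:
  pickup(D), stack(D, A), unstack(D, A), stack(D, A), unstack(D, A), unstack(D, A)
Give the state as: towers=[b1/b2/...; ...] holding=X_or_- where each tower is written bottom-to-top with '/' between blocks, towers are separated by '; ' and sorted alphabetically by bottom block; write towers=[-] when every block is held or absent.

step 1 (pickup(D)): towers=[E/C/F/B/A] holding=D
step 2 (stack(D, A)): towers=[E/C/F/B/A/D] holding=-
step 3 (unstack(D, A)): towers=[E/C/F/B/A] holding=D
step 4 (stack(D, A)): towers=[E/C/F/B/A/D] holding=-
step 5 (unstack(D, A)): towers=[E/C/F/B/A] holding=D
step 6 (unstack(D, A)) [no-op]: towers=[E/C/F/B/A] holding=D

towers=[E/C/F/B/A] holding=D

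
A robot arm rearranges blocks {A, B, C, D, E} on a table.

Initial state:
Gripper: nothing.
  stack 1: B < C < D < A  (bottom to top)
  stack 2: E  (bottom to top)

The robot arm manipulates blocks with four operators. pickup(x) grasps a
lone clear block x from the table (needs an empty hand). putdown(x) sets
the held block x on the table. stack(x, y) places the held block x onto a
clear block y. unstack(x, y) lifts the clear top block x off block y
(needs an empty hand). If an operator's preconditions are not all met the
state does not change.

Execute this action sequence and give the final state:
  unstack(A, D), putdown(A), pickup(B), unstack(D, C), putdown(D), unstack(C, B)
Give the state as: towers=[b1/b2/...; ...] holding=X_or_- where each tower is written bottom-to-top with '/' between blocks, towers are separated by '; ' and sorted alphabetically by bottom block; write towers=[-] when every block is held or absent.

towers=[A; B; D; E] holding=C

step 1 (unstack(A, D)): towers=[B/C/D; E] holding=A
step 2 (putdown(A)): towers=[A; B/C/D; E] holding=-
step 3 (pickup(B)) [no-op]: towers=[A; B/C/D; E] holding=-
step 4 (unstack(D, C)): towers=[A; B/C; E] holding=D
step 5 (putdown(D)): towers=[A; B/C; D; E] holding=-
step 6 (unstack(C, B)): towers=[A; B; D; E] holding=C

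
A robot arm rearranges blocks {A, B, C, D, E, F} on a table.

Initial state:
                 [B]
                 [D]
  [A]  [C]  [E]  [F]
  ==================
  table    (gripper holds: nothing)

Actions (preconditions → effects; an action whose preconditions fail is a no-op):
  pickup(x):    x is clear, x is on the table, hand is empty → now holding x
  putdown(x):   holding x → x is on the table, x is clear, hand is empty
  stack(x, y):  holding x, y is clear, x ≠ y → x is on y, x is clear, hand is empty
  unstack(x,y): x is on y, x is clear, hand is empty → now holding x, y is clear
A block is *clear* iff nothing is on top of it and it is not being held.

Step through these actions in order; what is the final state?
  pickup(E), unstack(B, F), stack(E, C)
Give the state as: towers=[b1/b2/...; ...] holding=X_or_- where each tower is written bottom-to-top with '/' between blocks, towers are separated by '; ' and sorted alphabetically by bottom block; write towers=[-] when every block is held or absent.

towers=[A; C/E; F/D/B] holding=-

step 1 (pickup(E)): towers=[A; C; F/D/B] holding=E
step 2 (unstack(B, F)) [no-op]: towers=[A; C; F/D/B] holding=E
step 3 (stack(E, C)): towers=[A; C/E; F/D/B] holding=-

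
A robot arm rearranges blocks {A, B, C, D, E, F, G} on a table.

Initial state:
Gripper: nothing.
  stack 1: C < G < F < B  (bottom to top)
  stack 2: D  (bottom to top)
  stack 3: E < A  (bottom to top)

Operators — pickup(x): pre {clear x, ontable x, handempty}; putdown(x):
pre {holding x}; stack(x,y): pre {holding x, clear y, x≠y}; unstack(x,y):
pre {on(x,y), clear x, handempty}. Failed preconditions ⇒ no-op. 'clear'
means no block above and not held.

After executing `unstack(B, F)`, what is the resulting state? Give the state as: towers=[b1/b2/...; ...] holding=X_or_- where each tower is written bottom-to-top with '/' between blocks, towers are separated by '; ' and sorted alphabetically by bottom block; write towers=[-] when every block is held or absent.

towers=[C/G/F; D; E/A] holding=B

before: towers=[C/G/F/B; D; E/A] holding=-
pre[unstack(B, F)]: on(B,F) ok, clear(B) ok, handempty ok
all met → apply unstack(B, F)
after:  towers=[C/G/F; D; E/A] holding=B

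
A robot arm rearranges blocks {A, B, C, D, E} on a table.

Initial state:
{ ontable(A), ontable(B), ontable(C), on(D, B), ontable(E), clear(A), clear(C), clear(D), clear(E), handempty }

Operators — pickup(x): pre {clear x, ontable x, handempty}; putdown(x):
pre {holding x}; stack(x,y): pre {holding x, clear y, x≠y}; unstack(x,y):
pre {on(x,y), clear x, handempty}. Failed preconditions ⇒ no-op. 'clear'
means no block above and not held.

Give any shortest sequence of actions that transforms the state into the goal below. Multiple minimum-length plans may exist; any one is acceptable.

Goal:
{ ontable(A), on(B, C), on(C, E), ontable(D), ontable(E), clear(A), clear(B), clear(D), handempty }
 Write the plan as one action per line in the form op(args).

step 1 (unstack(D, B)): towers=[A; B; C; E] holding=D
step 2 (putdown(D)): towers=[A; B; C; D; E] holding=-
step 3 (pickup(C)): towers=[A; B; D; E] holding=C
step 4 (stack(C, E)): towers=[A; B; D; E/C] holding=-
step 5 (pickup(B)): towers=[A; D; E/C] holding=B
step 6 (stack(B, C)): towers=[A; D; E/C/B] holding=-
goal check: towers=[A; D; E/C/B] holding=- — reached (length 6, optimal by BFS)

unstack(D, B)
putdown(D)
pickup(C)
stack(C, E)
pickup(B)
stack(B, C)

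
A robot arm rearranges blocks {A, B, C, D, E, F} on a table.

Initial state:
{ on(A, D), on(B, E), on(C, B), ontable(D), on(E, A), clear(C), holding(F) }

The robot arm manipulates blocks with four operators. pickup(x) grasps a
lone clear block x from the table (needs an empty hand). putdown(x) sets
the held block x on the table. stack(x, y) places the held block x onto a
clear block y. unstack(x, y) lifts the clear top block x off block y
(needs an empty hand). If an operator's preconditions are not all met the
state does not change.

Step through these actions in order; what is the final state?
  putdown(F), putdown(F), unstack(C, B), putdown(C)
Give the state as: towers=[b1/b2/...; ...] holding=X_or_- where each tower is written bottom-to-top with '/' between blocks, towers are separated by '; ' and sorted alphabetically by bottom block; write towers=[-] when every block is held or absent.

towers=[C; D/A/E/B; F] holding=-

step 1 (putdown(F)): towers=[D/A/E/B/C; F] holding=-
step 2 (putdown(F)) [no-op]: towers=[D/A/E/B/C; F] holding=-
step 3 (unstack(C, B)): towers=[D/A/E/B; F] holding=C
step 4 (putdown(C)): towers=[C; D/A/E/B; F] holding=-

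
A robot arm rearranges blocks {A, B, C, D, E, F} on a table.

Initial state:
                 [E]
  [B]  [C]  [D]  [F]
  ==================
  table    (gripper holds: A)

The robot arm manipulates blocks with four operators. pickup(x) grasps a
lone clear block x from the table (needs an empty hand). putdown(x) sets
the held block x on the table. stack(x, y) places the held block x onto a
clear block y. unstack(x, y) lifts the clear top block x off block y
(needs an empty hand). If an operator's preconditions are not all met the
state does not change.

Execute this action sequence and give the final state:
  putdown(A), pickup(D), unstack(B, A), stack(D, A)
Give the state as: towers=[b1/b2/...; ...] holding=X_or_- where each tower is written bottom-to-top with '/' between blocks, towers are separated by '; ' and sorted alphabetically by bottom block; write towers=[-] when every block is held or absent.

step 1 (putdown(A)): towers=[A; B; C; D; F/E] holding=-
step 2 (pickup(D)): towers=[A; B; C; F/E] holding=D
step 3 (unstack(B, A)) [no-op]: towers=[A; B; C; F/E] holding=D
step 4 (stack(D, A)): towers=[A/D; B; C; F/E] holding=-

towers=[A/D; B; C; F/E] holding=-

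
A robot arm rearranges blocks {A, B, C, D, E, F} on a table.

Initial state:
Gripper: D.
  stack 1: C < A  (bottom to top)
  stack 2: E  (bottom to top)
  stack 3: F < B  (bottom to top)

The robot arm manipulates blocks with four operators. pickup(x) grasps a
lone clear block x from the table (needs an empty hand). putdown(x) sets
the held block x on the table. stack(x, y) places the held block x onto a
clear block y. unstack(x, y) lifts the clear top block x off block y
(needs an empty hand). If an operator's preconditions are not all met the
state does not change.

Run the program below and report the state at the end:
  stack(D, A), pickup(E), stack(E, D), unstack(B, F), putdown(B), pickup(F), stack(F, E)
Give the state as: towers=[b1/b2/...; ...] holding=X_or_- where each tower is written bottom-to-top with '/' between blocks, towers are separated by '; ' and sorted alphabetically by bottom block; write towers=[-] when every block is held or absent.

towers=[B; C/A/D/E/F] holding=-

step 1 (stack(D, A)): towers=[C/A/D; E; F/B] holding=-
step 2 (pickup(E)): towers=[C/A/D; F/B] holding=E
step 3 (stack(E, D)): towers=[C/A/D/E; F/B] holding=-
step 4 (unstack(B, F)): towers=[C/A/D/E; F] holding=B
step 5 (putdown(B)): towers=[B; C/A/D/E; F] holding=-
step 6 (pickup(F)): towers=[B; C/A/D/E] holding=F
step 7 (stack(F, E)): towers=[B; C/A/D/E/F] holding=-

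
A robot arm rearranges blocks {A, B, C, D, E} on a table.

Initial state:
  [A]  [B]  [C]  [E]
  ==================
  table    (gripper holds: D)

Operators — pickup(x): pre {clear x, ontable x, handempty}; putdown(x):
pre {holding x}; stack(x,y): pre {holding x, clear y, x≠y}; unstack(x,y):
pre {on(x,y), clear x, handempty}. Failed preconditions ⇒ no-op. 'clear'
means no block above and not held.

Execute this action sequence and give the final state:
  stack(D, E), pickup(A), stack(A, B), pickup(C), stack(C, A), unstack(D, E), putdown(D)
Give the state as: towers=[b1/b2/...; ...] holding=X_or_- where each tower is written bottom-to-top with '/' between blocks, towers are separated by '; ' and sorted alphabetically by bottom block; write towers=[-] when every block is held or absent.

towers=[B/A/C; D; E] holding=-

step 1 (stack(D, E)): towers=[A; B; C; E/D] holding=-
step 2 (pickup(A)): towers=[B; C; E/D] holding=A
step 3 (stack(A, B)): towers=[B/A; C; E/D] holding=-
step 4 (pickup(C)): towers=[B/A; E/D] holding=C
step 5 (stack(C, A)): towers=[B/A/C; E/D] holding=-
step 6 (unstack(D, E)): towers=[B/A/C; E] holding=D
step 7 (putdown(D)): towers=[B/A/C; D; E] holding=-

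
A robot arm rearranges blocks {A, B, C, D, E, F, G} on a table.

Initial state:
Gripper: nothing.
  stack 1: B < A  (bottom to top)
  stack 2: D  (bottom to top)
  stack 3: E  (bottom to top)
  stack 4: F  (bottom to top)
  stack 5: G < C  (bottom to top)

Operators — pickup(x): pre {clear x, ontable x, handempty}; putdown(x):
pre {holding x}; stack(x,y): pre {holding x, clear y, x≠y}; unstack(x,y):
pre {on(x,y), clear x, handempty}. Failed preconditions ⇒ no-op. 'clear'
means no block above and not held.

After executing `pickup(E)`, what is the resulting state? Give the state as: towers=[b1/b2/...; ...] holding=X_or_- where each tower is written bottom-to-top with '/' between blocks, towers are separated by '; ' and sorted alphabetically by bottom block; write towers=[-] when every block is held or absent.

towers=[B/A; D; F; G/C] holding=E

before: towers=[B/A; D; E; F; G/C] holding=-
pre[pickup(E)]: clear(E) yes, ontable(E) yes, handempty yes
all met → apply pickup(E)
after:  towers=[B/A; D; F; G/C] holding=E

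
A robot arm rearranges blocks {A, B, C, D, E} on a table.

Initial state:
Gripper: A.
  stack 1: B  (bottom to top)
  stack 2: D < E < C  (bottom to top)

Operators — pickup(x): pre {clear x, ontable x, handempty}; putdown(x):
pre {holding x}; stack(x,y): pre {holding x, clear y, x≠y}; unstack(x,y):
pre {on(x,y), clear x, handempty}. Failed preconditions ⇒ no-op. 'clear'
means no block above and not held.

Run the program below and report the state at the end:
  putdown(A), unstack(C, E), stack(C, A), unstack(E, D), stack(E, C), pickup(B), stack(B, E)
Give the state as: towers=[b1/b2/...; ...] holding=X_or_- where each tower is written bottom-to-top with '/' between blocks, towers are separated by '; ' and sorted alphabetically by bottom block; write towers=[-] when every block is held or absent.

towers=[A/C/E/B; D] holding=-

step 1 (putdown(A)): towers=[A; B; D/E/C] holding=-
step 2 (unstack(C, E)): towers=[A; B; D/E] holding=C
step 3 (stack(C, A)): towers=[A/C; B; D/E] holding=-
step 4 (unstack(E, D)): towers=[A/C; B; D] holding=E
step 5 (stack(E, C)): towers=[A/C/E; B; D] holding=-
step 6 (pickup(B)): towers=[A/C/E; D] holding=B
step 7 (stack(B, E)): towers=[A/C/E/B; D] holding=-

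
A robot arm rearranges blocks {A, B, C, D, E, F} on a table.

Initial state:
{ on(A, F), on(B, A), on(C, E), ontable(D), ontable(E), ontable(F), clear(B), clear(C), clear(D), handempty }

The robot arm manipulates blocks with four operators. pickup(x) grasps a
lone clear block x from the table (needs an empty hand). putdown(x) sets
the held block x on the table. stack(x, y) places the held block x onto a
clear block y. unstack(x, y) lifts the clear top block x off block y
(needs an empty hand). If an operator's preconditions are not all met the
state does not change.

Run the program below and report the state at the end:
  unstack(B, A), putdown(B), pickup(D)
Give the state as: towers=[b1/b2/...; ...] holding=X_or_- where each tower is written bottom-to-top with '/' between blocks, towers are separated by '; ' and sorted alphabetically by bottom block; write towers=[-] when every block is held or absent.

towers=[B; E/C; F/A] holding=D

step 1 (unstack(B, A)): towers=[D; E/C; F/A] holding=B
step 2 (putdown(B)): towers=[B; D; E/C; F/A] holding=-
step 3 (pickup(D)): towers=[B; E/C; F/A] holding=D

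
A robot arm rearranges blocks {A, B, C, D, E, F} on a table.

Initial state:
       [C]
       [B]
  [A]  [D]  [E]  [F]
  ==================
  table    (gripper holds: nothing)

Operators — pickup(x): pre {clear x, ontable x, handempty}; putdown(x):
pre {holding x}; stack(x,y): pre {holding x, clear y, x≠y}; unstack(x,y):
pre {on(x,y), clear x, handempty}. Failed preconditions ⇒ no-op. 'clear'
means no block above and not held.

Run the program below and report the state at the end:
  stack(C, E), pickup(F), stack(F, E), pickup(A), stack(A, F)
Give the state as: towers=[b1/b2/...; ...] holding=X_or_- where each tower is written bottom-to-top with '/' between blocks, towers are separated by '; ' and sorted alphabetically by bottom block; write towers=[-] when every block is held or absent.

towers=[D/B/C; E/F/A] holding=-

step 1 (stack(C, E)) [no-op]: towers=[A; D/B/C; E; F] holding=-
step 2 (pickup(F)): towers=[A; D/B/C; E] holding=F
step 3 (stack(F, E)): towers=[A; D/B/C; E/F] holding=-
step 4 (pickup(A)): towers=[D/B/C; E/F] holding=A
step 5 (stack(A, F)): towers=[D/B/C; E/F/A] holding=-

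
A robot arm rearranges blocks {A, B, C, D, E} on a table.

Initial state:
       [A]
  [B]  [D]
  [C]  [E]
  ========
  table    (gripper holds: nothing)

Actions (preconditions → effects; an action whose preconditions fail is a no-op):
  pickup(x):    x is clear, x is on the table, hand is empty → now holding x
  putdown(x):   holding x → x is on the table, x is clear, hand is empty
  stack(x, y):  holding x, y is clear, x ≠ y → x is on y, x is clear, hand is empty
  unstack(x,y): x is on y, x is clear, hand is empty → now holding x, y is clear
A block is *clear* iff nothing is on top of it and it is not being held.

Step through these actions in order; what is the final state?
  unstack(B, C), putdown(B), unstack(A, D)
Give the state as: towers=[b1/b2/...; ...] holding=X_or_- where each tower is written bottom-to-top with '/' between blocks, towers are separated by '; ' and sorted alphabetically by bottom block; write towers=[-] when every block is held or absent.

step 1 (unstack(B, C)): towers=[C; E/D/A] holding=B
step 2 (putdown(B)): towers=[B; C; E/D/A] holding=-
step 3 (unstack(A, D)): towers=[B; C; E/D] holding=A

towers=[B; C; E/D] holding=A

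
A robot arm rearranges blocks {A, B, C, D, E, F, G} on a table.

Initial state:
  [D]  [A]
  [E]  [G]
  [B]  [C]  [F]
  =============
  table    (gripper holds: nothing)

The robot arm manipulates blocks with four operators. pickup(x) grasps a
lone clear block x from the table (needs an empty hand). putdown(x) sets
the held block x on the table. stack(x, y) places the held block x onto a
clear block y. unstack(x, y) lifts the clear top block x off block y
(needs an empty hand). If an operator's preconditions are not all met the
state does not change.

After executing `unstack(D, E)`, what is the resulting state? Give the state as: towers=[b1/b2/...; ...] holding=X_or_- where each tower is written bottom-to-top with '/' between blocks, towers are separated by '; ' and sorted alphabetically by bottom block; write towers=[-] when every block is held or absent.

before: towers=[B/E/D; C/G/A; F] holding=-
pre[unstack(D, E)]: on(D,E) yes, clear(D) yes, handempty yes
all met → apply unstack(D, E)
after:  towers=[B/E; C/G/A; F] holding=D

towers=[B/E; C/G/A; F] holding=D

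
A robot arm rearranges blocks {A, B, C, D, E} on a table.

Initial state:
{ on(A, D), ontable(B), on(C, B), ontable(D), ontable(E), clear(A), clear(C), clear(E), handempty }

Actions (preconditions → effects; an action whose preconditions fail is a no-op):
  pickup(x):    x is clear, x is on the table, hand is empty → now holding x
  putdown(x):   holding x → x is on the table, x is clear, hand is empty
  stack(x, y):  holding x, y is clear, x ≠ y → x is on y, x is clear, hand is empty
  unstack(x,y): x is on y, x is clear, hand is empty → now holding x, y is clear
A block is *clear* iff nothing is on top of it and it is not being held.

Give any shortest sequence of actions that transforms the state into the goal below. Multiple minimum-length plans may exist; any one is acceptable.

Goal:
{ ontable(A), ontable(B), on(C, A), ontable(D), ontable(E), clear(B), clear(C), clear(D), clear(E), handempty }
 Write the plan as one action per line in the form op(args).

step 1 (unstack(A, D)): towers=[B/C; D; E] holding=A
step 2 (putdown(A)): towers=[A; B/C; D; E] holding=-
step 3 (unstack(C, B)): towers=[A; B; D; E] holding=C
step 4 (stack(C, A)): towers=[A/C; B; D; E] holding=-
goal check: towers=[A/C; B; D; E] holding=- — reached (length 4, optimal by BFS)

unstack(A, D)
putdown(A)
unstack(C, B)
stack(C, A)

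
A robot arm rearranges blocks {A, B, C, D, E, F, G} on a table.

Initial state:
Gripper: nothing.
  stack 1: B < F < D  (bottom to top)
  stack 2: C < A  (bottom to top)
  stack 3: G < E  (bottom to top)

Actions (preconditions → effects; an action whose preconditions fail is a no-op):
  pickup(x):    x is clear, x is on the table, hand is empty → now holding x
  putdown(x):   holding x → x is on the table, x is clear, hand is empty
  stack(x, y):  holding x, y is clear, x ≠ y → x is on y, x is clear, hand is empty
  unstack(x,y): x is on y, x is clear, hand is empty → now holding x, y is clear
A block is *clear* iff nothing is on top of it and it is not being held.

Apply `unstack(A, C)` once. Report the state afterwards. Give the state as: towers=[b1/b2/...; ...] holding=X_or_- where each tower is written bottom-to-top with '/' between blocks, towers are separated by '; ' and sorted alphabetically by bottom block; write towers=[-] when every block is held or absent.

towers=[B/F/D; C; G/E] holding=A

before: towers=[B/F/D; C/A; G/E] holding=-
pre[unstack(A, C)]: on(A,C) yes, clear(A) yes, handempty yes
all met → apply unstack(A, C)
after:  towers=[B/F/D; C; G/E] holding=A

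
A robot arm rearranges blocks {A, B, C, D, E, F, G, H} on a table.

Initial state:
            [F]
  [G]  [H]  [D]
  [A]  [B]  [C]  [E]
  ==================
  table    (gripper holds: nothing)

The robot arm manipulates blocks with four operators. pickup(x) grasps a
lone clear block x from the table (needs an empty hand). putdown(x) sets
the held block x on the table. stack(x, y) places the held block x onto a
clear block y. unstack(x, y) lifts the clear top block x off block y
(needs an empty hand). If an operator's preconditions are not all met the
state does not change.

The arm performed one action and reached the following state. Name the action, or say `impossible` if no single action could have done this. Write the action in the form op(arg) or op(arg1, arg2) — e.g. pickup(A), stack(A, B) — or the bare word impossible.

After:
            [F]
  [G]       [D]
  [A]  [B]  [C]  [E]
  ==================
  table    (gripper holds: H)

unstack(H, B)

target: towers=[A/G; B; C/D/F; E] holding=H
     unstack(G, A) → towers=[A; B/H; C/D/F; E] holding=G
         pickup(E) → towers=[A/G; B/H; C/D/F] holding=E
     unstack(H, B) → towers=[A/G; B; C/D/F; E] holding=H  ← match
     unstack(F, D) → towers=[A/G; B/H; C/D; E] holding=F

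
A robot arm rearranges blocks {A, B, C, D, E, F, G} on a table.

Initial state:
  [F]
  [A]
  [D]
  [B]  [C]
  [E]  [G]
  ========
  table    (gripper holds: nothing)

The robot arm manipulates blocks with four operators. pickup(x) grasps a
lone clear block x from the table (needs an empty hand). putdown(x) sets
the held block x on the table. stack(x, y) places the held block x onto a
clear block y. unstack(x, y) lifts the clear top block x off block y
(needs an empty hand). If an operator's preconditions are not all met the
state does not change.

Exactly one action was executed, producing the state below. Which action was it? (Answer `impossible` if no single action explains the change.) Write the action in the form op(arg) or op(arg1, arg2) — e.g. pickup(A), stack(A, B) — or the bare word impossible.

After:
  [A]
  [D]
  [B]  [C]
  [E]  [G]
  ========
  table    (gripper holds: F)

unstack(F, A)

target: towers=[E/B/D/A; G/C] holding=F
     unstack(F, A) → towers=[E/B/D/A; G/C] holding=F  ← match
     unstack(C, G) → towers=[E/B/D/A/F; G] holding=C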